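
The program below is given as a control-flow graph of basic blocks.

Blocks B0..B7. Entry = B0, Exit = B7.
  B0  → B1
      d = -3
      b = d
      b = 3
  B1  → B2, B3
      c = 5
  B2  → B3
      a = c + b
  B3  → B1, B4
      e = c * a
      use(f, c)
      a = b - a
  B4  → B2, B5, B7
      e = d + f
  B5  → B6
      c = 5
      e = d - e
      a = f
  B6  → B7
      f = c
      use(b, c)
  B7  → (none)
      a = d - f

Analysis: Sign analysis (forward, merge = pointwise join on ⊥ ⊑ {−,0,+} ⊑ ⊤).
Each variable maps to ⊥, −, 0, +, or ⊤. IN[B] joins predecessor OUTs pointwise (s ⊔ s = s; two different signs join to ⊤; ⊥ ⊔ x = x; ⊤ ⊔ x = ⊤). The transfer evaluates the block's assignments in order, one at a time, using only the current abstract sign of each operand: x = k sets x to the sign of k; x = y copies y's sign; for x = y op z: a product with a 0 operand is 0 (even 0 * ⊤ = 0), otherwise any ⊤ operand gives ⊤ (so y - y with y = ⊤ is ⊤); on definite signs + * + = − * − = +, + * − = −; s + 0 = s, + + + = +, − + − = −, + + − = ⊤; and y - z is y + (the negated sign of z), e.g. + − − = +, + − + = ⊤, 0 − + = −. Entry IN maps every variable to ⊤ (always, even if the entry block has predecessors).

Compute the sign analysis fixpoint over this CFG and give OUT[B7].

Fixpoint table:
  B0:  IN=(all ⊤)  OUT={b:+, d:-; rest ⊤}
  B1:  IN={b:+, d:-; rest ⊤}  OUT={b:+, c:+, d:-; rest ⊤}
  B2:  IN={b:+, c:+, d:-; rest ⊤}  OUT={a:+, b:+, c:+, d:-; rest ⊤}
  B3:  IN={b:+, c:+, d:-; rest ⊤}  OUT={b:+, c:+, d:-; rest ⊤}
  B4:  IN={b:+, c:+, d:-; rest ⊤}  OUT={b:+, c:+, d:-; rest ⊤}
  B5:  IN={b:+, c:+, d:-; rest ⊤}  OUT={b:+, c:+, d:-; rest ⊤}
  B6:  IN={b:+, c:+, d:-; rest ⊤}  OUT={b:+, c:+, d:-, f:+; rest ⊤}
  B7:  IN={b:+, c:+, d:-; rest ⊤}  OUT={b:+, c:+, d:-; rest ⊤}

Merge at B7: IN[B7] = OUT[B4] ⊔ OUT[B6] = {a: ⊤, b: +, c: +, d: -, e: ⊤, f: ⊤}
Applying B7's transfer function to that IN value gives OUT[B7] (row B7 above).

Answer: {a: ⊤, b: +, c: +, d: -, e: ⊤, f: ⊤}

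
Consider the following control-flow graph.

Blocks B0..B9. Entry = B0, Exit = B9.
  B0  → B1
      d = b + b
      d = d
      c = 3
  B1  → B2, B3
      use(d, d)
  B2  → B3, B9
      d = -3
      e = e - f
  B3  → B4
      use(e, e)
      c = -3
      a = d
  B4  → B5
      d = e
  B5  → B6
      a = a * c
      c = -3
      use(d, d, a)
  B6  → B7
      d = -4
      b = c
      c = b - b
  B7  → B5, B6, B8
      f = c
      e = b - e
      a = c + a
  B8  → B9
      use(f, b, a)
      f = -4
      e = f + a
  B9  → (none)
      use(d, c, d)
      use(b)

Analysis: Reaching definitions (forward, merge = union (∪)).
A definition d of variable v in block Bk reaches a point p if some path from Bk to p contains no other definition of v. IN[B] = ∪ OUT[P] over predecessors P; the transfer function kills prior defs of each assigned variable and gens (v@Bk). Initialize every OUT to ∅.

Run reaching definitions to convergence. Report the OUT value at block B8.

Per-block solution:
  B0:  IN={}  OUT={c@B0, d@B0}
  B1:  IN={c@B0, d@B0}  OUT={c@B0, d@B0}
  B2:  IN={c@B0, d@B0}  OUT={c@B0, d@B2, e@B2}
  B3:  IN={c@B0, d@B0, d@B2, e@B2}  OUT={a@B3, c@B3, d@B0, d@B2, e@B2}
  B4:  IN={a@B3, c@B3, d@B0, d@B2, e@B2}  OUT={a@B3, c@B3, d@B4, e@B2}
  B5:  IN={a@B3, a@B7, b@B6, c@B3, c@B6, d@B4, d@B6, e@B2, e@B7, f@B7}  OUT={a@B5, b@B6, c@B5, d@B4, d@B6, e@B2, e@B7, f@B7}
  B6:  IN={a@B5, a@B7, b@B6, c@B5, c@B6, d@B4, d@B6, e@B2, e@B7, f@B7}  OUT={a@B5, a@B7, b@B6, c@B6, d@B6, e@B2, e@B7, f@B7}
  B7:  IN={a@B5, a@B7, b@B6, c@B6, d@B6, e@B2, e@B7, f@B7}  OUT={a@B7, b@B6, c@B6, d@B6, e@B7, f@B7}
  B8:  IN={a@B7, b@B6, c@B6, d@B6, e@B7, f@B7}  OUT={a@B7, b@B6, c@B6, d@B6, e@B8, f@B8}
  B9:  IN={a@B7, b@B6, c@B0, c@B6, d@B2, d@B6, e@B2, e@B8, f@B8}  OUT={a@B7, b@B6, c@B0, c@B6, d@B2, d@B6, e@B2, e@B8, f@B8}

Merge at B8: IN[B8] = OUT[B7] = {a@B7, b@B6, c@B6, d@B6, e@B7, f@B7}
Applying B8's transfer function to that IN value gives OUT[B8] (row B8 above).

Answer: {a@B7, b@B6, c@B6, d@B6, e@B8, f@B8}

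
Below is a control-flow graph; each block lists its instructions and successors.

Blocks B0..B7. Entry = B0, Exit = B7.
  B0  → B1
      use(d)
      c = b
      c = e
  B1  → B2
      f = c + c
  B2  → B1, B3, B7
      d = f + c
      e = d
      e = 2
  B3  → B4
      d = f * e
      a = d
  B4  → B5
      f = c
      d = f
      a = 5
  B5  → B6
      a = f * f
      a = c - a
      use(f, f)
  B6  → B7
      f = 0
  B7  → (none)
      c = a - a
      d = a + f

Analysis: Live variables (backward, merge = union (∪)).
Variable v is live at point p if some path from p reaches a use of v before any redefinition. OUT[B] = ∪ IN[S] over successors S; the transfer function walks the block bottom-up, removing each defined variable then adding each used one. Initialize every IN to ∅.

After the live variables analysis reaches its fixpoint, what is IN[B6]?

Per-block solution:
  B0:   IN={a, b, d, e}   OUT={a, c}
  B1:   IN={a, c}   OUT={a, c, f}
  B2:   IN={a, c, f}   OUT={a, c, e, f}
  B3:   IN={c, e, f}   OUT={c}
  B4:   IN={c}   OUT={c, f}
  B5:   IN={c, f}   OUT={a}
  B6:   IN={a}   OUT={a, f}
  B7:   IN={a, f}   OUT={}

Merge at B6: OUT[B6] = IN[B7] = {a, f}
Applying B6's transfer function to that OUT value gives IN[B6] (row B6 above).

Answer: {a}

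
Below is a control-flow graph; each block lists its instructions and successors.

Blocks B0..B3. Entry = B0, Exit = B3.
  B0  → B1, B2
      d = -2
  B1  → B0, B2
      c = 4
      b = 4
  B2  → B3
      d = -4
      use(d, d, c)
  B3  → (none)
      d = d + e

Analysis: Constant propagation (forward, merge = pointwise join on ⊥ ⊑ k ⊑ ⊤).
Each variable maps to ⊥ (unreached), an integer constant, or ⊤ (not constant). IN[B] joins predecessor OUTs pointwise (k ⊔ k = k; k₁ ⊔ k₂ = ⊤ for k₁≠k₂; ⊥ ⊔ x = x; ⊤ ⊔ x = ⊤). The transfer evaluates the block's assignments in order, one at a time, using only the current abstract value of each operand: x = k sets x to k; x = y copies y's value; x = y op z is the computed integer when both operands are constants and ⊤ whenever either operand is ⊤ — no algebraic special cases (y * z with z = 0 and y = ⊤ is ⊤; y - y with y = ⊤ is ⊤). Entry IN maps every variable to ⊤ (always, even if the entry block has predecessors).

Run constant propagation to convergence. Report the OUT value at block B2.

Converged values:
  B0:  IN=(all ⊤)  OUT={d:-2; rest ⊤}
  B1:  IN={d:-2; rest ⊤}  OUT={b:4, c:4, d:-2; rest ⊤}
  B2:  IN={d:-2; rest ⊤}  OUT={d:-4; rest ⊤}
  B3:  IN={d:-4; rest ⊤}  OUT=(all ⊤)

Merge at B2: IN[B2] = OUT[B0] ⊔ OUT[B1] = {a: ⊤, b: ⊤, c: ⊤, d: -2, e: ⊤, f: ⊤}
Applying B2's transfer function to that IN value gives OUT[B2] (row B2 above).

Answer: {a: ⊤, b: ⊤, c: ⊤, d: -4, e: ⊤, f: ⊤}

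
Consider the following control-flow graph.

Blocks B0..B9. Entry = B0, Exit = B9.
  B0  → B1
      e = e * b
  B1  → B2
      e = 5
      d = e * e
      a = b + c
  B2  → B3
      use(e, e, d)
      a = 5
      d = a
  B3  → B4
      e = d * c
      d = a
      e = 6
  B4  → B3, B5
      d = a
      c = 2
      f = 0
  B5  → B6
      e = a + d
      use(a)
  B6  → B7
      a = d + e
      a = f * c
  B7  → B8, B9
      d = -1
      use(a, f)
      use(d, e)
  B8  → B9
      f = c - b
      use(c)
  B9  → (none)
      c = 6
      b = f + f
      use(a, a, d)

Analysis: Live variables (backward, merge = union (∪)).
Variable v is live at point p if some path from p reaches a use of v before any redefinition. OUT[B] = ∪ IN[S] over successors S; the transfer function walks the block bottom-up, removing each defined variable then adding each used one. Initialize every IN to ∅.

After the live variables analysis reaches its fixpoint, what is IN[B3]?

Converged values:
  B0:   IN={b, c, e}   OUT={b, c}
  B1:   IN={b, c}   OUT={b, c, d, e}
  B2:   IN={b, c, d, e}   OUT={a, b, c, d}
  B3:   IN={a, b, c, d}   OUT={a, b}
  B4:   IN={a, b}   OUT={a, b, c, d, f}
  B5:   IN={a, b, c, d, f}   OUT={b, c, d, e, f}
  B6:   IN={b, c, d, e, f}   OUT={a, b, c, e, f}
  B7:   IN={a, b, c, e, f}   OUT={a, b, c, d, f}
  B8:   IN={a, b, c, d}   OUT={a, d, f}
  B9:   IN={a, d, f}   OUT={}

Merge at B3: OUT[B3] = IN[B4] = {a, b}
Applying B3's transfer function to that OUT value gives IN[B3] (row B3 above).

Answer: {a, b, c, d}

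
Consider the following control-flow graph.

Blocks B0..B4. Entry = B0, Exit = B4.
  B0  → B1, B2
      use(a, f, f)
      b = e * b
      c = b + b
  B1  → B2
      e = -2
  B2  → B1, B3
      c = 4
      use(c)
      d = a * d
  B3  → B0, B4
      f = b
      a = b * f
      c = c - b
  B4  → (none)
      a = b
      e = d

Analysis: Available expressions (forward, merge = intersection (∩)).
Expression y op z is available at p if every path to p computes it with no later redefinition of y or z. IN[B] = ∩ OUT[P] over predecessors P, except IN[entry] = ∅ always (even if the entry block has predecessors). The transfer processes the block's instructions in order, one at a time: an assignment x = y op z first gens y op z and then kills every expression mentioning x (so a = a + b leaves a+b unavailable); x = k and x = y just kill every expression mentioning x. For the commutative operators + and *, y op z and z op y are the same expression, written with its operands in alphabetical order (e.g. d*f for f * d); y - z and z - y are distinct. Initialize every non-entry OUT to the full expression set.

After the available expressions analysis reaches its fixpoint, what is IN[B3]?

Answer: {b+b}

Trace:
Converged values:
  B0: | IN={} | OUT={b+b}
  B1: | IN={b+b} | OUT={b+b}
  B2: | IN={b+b} | OUT={b+b}
  B3: | IN={b+b} | OUT={b*f, b+b}
  B4: | IN={b*f, b+b} | OUT={b*f, b+b}

Merge at B3: IN[B3] = OUT[B2] = {b+b}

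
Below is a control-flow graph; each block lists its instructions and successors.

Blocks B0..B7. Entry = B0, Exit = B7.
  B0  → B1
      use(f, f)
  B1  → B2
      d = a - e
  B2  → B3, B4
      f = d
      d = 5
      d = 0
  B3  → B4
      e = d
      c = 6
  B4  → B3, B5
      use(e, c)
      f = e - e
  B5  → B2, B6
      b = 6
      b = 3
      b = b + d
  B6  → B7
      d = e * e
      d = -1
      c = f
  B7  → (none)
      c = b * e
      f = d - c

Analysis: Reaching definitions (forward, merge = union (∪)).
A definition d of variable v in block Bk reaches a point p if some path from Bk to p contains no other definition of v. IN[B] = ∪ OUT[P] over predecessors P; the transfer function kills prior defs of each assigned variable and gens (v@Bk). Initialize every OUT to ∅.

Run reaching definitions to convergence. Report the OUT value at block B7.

Answer: {b@B5, c@B7, d@B6, e@B3, f@B7}

Working:
Converged values:
  B0: | IN={} | OUT={}
  B1: | IN={} | OUT={d@B1}
  B2: | IN={b@B5, c@B3, d@B1, d@B2, e@B3, f@B4} | OUT={b@B5, c@B3, d@B2, e@B3, f@B2}
  B3: | IN={b@B5, c@B3, d@B2, e@B3, f@B2, f@B4} | OUT={b@B5, c@B3, d@B2, e@B3, f@B2, f@B4}
  B4: | IN={b@B5, c@B3, d@B2, e@B3, f@B2, f@B4} | OUT={b@B5, c@B3, d@B2, e@B3, f@B4}
  B5: | IN={b@B5, c@B3, d@B2, e@B3, f@B4} | OUT={b@B5, c@B3, d@B2, e@B3, f@B4}
  B6: | IN={b@B5, c@B3, d@B2, e@B3, f@B4} | OUT={b@B5, c@B6, d@B6, e@B3, f@B4}
  B7: | IN={b@B5, c@B6, d@B6, e@B3, f@B4} | OUT={b@B5, c@B7, d@B6, e@B3, f@B7}

Merge at B7: IN[B7] = OUT[B6] = {b@B5, c@B6, d@B6, e@B3, f@B4}
Applying B7's transfer function to that IN value gives OUT[B7] (row B7 above).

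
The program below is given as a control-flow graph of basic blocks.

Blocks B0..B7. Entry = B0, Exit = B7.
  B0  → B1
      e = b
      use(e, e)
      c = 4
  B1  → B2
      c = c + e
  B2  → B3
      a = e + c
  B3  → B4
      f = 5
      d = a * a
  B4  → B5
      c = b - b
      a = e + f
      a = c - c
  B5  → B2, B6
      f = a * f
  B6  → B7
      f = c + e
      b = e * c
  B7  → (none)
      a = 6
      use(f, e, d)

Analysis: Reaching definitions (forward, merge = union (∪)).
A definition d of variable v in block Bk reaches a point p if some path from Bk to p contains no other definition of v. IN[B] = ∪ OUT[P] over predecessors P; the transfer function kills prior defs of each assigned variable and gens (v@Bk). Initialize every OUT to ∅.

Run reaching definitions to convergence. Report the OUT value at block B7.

Fixpoint table:
  B0:  IN={}  OUT={c@B0, e@B0}
  B1:  IN={c@B0, e@B0}  OUT={c@B1, e@B0}
  B2:  IN={a@B4, c@B1, c@B4, d@B3, e@B0, f@B5}  OUT={a@B2, c@B1, c@B4, d@B3, e@B0, f@B5}
  B3:  IN={a@B2, c@B1, c@B4, d@B3, e@B0, f@B5}  OUT={a@B2, c@B1, c@B4, d@B3, e@B0, f@B3}
  B4:  IN={a@B2, c@B1, c@B4, d@B3, e@B0, f@B3}  OUT={a@B4, c@B4, d@B3, e@B0, f@B3}
  B5:  IN={a@B4, c@B4, d@B3, e@B0, f@B3}  OUT={a@B4, c@B4, d@B3, e@B0, f@B5}
  B6:  IN={a@B4, c@B4, d@B3, e@B0, f@B5}  OUT={a@B4, b@B6, c@B4, d@B3, e@B0, f@B6}
  B7:  IN={a@B4, b@B6, c@B4, d@B3, e@B0, f@B6}  OUT={a@B7, b@B6, c@B4, d@B3, e@B0, f@B6}

Merge at B7: IN[B7] = OUT[B6] = {a@B4, b@B6, c@B4, d@B3, e@B0, f@B6}
Applying B7's transfer function to that IN value gives OUT[B7] (row B7 above).

Answer: {a@B7, b@B6, c@B4, d@B3, e@B0, f@B6}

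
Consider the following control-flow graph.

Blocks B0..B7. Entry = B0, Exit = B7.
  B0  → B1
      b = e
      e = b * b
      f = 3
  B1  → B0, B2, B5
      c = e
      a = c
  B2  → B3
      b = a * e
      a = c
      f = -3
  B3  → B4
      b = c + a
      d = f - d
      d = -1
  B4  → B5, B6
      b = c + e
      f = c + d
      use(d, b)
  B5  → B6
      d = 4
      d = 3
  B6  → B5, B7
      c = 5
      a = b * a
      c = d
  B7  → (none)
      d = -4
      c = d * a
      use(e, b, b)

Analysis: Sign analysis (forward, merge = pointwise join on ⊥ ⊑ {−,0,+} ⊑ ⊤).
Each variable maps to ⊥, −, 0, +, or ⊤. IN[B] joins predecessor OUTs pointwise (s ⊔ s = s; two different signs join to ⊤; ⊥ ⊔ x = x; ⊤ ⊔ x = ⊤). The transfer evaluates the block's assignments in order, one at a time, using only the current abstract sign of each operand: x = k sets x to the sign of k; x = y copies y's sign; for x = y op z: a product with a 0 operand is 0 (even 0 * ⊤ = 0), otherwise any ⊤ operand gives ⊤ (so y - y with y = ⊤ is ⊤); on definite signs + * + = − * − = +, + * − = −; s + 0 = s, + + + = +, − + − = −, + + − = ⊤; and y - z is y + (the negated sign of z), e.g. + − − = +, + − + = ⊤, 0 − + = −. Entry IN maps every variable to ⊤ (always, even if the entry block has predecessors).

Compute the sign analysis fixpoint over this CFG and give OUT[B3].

Per-block solution:
  B0:  IN=(all ⊤)  OUT={f:+; rest ⊤}
  B1:  IN={f:+; rest ⊤}  OUT={f:+; rest ⊤}
  B2:  IN={f:+; rest ⊤}  OUT={f:-; rest ⊤}
  B3:  IN={f:-; rest ⊤}  OUT={d:-, f:-; rest ⊤}
  B4:  IN={d:-, f:-; rest ⊤}  OUT={d:-; rest ⊤}
  B5:  IN=(all ⊤)  OUT={d:+; rest ⊤}
  B6:  IN=(all ⊤)  OUT=(all ⊤)
  B7:  IN=(all ⊤)  OUT={d:-; rest ⊤}

Merge at B3: IN[B3] = OUT[B2] = {a: ⊤, b: ⊤, c: ⊤, d: ⊤, e: ⊤, f: -}
Applying B3's transfer function to that IN value gives OUT[B3] (row B3 above).

Answer: {a: ⊤, b: ⊤, c: ⊤, d: -, e: ⊤, f: -}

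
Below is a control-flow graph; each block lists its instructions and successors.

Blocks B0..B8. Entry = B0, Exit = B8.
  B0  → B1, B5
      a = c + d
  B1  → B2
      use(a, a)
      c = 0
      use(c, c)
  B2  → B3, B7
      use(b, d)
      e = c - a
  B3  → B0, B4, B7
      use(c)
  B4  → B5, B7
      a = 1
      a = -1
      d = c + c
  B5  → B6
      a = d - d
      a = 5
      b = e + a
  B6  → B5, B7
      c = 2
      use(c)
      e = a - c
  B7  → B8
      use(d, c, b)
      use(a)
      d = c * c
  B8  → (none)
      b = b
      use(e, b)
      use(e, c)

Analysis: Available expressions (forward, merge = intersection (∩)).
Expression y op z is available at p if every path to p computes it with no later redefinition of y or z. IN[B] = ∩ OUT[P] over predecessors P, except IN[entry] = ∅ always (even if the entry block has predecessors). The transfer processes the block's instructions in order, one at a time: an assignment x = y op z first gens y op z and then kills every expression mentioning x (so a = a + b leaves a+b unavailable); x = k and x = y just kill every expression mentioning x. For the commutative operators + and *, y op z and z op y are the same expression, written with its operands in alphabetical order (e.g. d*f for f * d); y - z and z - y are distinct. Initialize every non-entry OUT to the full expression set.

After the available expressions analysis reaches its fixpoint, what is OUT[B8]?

Answer: {c*c}

Derivation:
Per-block solution:
  B0:   IN={}   OUT={c+d}
  B1:   IN={c+d}   OUT={}
  B2:   IN={}   OUT={c-a}
  B3:   IN={c-a}   OUT={c-a}
  B4:   IN={c-a}   OUT={c+c}
  B5:   IN={}   OUT={a+e, d-d}
  B6:   IN={a+e, d-d}   OUT={a-c, d-d}
  B7:   IN={}   OUT={c*c}
  B8:   IN={c*c}   OUT={c*c}

Merge at B8: IN[B8] = OUT[B7] = {c*c}
Applying B8's transfer function to that IN value gives OUT[B8] (row B8 above).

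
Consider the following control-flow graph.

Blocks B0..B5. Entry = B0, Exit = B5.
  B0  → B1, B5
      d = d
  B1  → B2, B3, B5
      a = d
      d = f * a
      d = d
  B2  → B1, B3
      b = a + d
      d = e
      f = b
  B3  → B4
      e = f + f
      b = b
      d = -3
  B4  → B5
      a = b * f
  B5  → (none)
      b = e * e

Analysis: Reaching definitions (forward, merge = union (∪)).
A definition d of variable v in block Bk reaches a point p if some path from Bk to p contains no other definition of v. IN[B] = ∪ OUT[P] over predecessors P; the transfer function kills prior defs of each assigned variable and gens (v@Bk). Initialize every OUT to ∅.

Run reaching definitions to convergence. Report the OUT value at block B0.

Answer: {d@B0}

Derivation:
Fixpoint table:
  B0: | IN={} | OUT={d@B0}
  B1: | IN={a@B1, b@B2, d@B0, d@B2, f@B2} | OUT={a@B1, b@B2, d@B1, f@B2}
  B2: | IN={a@B1, b@B2, d@B1, f@B2} | OUT={a@B1, b@B2, d@B2, f@B2}
  B3: | IN={a@B1, b@B2, d@B1, d@B2, f@B2} | OUT={a@B1, b@B3, d@B3, e@B3, f@B2}
  B4: | IN={a@B1, b@B3, d@B3, e@B3, f@B2} | OUT={a@B4, b@B3, d@B3, e@B3, f@B2}
  B5: | IN={a@B1, a@B4, b@B2, b@B3, d@B0, d@B1, d@B3, e@B3, f@B2} | OUT={a@B1, a@B4, b@B5, d@B0, d@B1, d@B3, e@B3, f@B2}

B0 is the boundary node: IN[B0] = {}
Applying B0's transfer function to that IN value gives OUT[B0] (row B0 above).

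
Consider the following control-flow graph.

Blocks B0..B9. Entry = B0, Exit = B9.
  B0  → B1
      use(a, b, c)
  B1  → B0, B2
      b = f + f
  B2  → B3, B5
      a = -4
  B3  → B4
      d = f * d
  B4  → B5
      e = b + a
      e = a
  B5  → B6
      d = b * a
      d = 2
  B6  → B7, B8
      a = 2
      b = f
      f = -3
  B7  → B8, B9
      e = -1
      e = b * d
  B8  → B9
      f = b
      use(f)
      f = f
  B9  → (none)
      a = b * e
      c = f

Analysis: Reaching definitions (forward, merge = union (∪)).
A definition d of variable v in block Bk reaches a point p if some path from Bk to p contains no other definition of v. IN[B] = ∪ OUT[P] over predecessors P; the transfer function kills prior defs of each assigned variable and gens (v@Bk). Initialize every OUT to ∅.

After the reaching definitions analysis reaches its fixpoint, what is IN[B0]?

Answer: {b@B1}

Working:
Per-block solution:
  B0:   IN={b@B1}   OUT={b@B1}
  B1:   IN={b@B1}   OUT={b@B1}
  B2:   IN={b@B1}   OUT={a@B2, b@B1}
  B3:   IN={a@B2, b@B1}   OUT={a@B2, b@B1, d@B3}
  B4:   IN={a@B2, b@B1, d@B3}   OUT={a@B2, b@B1, d@B3, e@B4}
  B5:   IN={a@B2, b@B1, d@B3, e@B4}   OUT={a@B2, b@B1, d@B5, e@B4}
  B6:   IN={a@B2, b@B1, d@B5, e@B4}   OUT={a@B6, b@B6, d@B5, e@B4, f@B6}
  B7:   IN={a@B6, b@B6, d@B5, e@B4, f@B6}   OUT={a@B6, b@B6, d@B5, e@B7, f@B6}
  B8:   IN={a@B6, b@B6, d@B5, e@B4, e@B7, f@B6}   OUT={a@B6, b@B6, d@B5, e@B4, e@B7, f@B8}
  B9:   IN={a@B6, b@B6, d@B5, e@B4, e@B7, f@B6, f@B8}   OUT={a@B9, b@B6, c@B9, d@B5, e@B4, e@B7, f@B6, f@B8}

Merge at B0 (entry node, so the boundary value {} is joined with the incoming edge(s)): IN[B0] = {} ⊔ OUT[B1] = {b@B1}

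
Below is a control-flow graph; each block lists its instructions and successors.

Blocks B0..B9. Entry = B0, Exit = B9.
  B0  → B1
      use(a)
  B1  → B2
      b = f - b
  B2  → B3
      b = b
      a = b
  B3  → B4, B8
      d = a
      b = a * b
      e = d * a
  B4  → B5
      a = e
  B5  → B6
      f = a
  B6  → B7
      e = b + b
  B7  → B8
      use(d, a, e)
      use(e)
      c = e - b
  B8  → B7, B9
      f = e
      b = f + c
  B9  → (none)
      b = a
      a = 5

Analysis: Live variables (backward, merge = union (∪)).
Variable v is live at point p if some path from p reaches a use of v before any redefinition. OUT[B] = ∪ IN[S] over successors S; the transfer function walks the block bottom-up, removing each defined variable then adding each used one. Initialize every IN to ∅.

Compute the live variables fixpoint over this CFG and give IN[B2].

Answer: {b, c}

Trace:
Per-block solution:
  B0:   IN={a, b, c, f}   OUT={b, c, f}
  B1:   IN={b, c, f}   OUT={b, c}
  B2:   IN={b, c}   OUT={a, b, c}
  B3:   IN={a, b, c}   OUT={a, b, c, d, e}
  B4:   IN={b, d, e}   OUT={a, b, d}
  B5:   IN={a, b, d}   OUT={a, b, d}
  B6:   IN={a, b, d}   OUT={a, b, d, e}
  B7:   IN={a, b, d, e}   OUT={a, c, d, e}
  B8:   IN={a, c, d, e}   OUT={a, b, d, e}
  B9:   IN={a}   OUT={}

Merge at B2: OUT[B2] = IN[B3] = {a, b, c}
Applying B2's transfer function to that OUT value gives IN[B2] (row B2 above).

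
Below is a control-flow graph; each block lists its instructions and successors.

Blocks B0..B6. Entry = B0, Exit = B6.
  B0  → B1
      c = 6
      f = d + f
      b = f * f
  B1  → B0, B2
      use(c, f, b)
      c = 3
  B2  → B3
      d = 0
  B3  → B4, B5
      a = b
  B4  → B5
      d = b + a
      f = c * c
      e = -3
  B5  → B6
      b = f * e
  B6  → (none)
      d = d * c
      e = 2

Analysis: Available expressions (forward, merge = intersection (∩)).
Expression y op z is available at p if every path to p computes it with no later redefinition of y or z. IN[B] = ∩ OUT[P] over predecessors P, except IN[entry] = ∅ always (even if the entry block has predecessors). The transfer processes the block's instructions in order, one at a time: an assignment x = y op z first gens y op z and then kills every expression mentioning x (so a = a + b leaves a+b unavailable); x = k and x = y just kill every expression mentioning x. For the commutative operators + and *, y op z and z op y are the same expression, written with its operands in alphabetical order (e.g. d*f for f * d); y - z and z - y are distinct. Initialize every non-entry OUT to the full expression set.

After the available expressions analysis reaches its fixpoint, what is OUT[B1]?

Answer: {f*f}

Working:
Per-block solution:
  B0: | IN={} | OUT={f*f}
  B1: | IN={f*f} | OUT={f*f}
  B2: | IN={f*f} | OUT={f*f}
  B3: | IN={f*f} | OUT={f*f}
  B4: | IN={f*f} | OUT={a+b, c*c}
  B5: | IN={} | OUT={e*f}
  B6: | IN={e*f} | OUT={}

Merge at B1: IN[B1] = OUT[B0] = {f*f}
Applying B1's transfer function to that IN value gives OUT[B1] (row B1 above).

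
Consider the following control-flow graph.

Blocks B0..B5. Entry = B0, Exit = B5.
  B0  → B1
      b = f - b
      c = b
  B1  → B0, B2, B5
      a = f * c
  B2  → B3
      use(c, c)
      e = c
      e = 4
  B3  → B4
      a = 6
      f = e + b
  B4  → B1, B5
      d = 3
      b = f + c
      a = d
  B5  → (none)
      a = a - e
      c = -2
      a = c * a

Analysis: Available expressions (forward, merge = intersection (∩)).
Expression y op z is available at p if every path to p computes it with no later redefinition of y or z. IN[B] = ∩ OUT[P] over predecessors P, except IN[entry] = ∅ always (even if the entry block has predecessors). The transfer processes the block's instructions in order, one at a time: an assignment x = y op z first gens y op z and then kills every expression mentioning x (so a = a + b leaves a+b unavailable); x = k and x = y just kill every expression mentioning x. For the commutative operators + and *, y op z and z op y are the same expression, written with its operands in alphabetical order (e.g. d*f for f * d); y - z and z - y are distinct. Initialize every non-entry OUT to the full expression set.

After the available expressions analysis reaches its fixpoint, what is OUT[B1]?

Per-block solution:
  B0:   IN={}   OUT={}
  B1:   IN={}   OUT={c*f}
  B2:   IN={c*f}   OUT={c*f}
  B3:   IN={c*f}   OUT={b+e}
  B4:   IN={b+e}   OUT={c+f}
  B5:   IN={}   OUT={}

Merge at B1: IN[B1] = OUT[B0] ∩ OUT[B4] = {}
Applying B1's transfer function to that IN value gives OUT[B1] (row B1 above).

Answer: {c*f}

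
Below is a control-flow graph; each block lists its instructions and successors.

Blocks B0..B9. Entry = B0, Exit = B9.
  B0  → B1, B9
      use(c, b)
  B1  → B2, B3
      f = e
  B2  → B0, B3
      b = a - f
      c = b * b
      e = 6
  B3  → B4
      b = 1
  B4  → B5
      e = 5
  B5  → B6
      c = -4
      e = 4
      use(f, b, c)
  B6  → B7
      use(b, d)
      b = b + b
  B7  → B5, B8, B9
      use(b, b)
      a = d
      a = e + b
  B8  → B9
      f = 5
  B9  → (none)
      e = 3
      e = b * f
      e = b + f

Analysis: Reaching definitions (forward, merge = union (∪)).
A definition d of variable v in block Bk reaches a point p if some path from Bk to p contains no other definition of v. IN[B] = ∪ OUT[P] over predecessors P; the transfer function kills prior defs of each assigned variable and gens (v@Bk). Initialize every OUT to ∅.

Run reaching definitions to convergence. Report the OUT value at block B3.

Answer: {b@B3, c@B2, e@B2, f@B1}

Trace:
Fixpoint table:
  B0:  IN={b@B2, c@B2, e@B2, f@B1}  OUT={b@B2, c@B2, e@B2, f@B1}
  B1:  IN={b@B2, c@B2, e@B2, f@B1}  OUT={b@B2, c@B2, e@B2, f@B1}
  B2:  IN={b@B2, c@B2, e@B2, f@B1}  OUT={b@B2, c@B2, e@B2, f@B1}
  B3:  IN={b@B2, c@B2, e@B2, f@B1}  OUT={b@B3, c@B2, e@B2, f@B1}
  B4:  IN={b@B3, c@B2, e@B2, f@B1}  OUT={b@B3, c@B2, e@B4, f@B1}
  B5:  IN={a@B7, b@B3, b@B6, c@B2, c@B5, e@B4, e@B5, f@B1}  OUT={a@B7, b@B3, b@B6, c@B5, e@B5, f@B1}
  B6:  IN={a@B7, b@B3, b@B6, c@B5, e@B5, f@B1}  OUT={a@B7, b@B6, c@B5, e@B5, f@B1}
  B7:  IN={a@B7, b@B6, c@B5, e@B5, f@B1}  OUT={a@B7, b@B6, c@B5, e@B5, f@B1}
  B8:  IN={a@B7, b@B6, c@B5, e@B5, f@B1}  OUT={a@B7, b@B6, c@B5, e@B5, f@B8}
  B9:  IN={a@B7, b@B2, b@B6, c@B2, c@B5, e@B2, e@B5, f@B1, f@B8}  OUT={a@B7, b@B2, b@B6, c@B2, c@B5, e@B9, f@B1, f@B8}

Merge at B3: IN[B3] = OUT[B1] ⊔ OUT[B2] = {b@B2, c@B2, e@B2, f@B1}
Applying B3's transfer function to that IN value gives OUT[B3] (row B3 above).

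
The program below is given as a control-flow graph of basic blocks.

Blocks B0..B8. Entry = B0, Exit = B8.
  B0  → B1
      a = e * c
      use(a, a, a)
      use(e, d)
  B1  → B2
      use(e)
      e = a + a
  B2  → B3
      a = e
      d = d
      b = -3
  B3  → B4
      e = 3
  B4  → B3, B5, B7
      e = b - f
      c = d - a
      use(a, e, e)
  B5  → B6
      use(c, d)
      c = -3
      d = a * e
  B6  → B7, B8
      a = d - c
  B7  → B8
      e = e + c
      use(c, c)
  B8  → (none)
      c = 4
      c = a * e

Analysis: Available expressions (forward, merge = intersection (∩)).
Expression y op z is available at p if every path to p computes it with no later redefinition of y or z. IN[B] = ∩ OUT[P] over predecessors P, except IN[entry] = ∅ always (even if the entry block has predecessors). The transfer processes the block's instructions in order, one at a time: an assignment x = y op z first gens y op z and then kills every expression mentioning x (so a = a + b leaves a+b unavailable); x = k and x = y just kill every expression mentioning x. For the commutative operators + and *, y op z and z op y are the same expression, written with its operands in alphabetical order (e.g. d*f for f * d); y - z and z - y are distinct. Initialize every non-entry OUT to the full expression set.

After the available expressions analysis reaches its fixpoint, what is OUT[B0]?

Answer: {c*e}

Trace:
Per-block solution:
  B0: | IN={} | OUT={c*e}
  B1: | IN={c*e} | OUT={a+a}
  B2: | IN={a+a} | OUT={}
  B3: | IN={} | OUT={}
  B4: | IN={} | OUT={b-f, d-a}
  B5: | IN={b-f, d-a} | OUT={a*e, b-f}
  B6: | IN={a*e, b-f} | OUT={b-f, d-c}
  B7: | IN={b-f} | OUT={b-f}
  B8: | IN={b-f} | OUT={a*e, b-f}

B0 is the boundary node: IN[B0] = {}
Applying B0's transfer function to that IN value gives OUT[B0] (row B0 above).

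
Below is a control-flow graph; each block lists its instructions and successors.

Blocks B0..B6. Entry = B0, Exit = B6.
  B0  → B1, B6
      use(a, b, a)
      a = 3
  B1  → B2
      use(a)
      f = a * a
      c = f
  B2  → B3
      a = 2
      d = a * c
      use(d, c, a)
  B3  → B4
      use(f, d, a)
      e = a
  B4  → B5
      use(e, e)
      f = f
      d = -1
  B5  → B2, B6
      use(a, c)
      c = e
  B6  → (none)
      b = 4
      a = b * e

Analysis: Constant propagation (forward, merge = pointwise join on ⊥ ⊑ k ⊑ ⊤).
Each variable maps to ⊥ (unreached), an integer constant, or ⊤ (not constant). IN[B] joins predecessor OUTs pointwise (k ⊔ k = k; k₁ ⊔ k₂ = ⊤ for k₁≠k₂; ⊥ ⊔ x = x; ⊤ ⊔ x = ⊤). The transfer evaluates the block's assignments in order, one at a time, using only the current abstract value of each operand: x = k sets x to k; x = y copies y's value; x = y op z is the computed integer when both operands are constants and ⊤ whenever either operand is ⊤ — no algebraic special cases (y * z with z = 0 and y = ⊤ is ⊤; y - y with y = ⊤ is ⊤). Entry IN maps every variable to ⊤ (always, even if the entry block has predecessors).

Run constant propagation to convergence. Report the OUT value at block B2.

Converged values:
  B0: | IN=(all ⊤) | OUT={a:3; rest ⊤}
  B1: | IN={a:3; rest ⊤} | OUT={a:3, c:9, f:9; rest ⊤}
  B2: | IN={f:9; rest ⊤} | OUT={a:2, f:9; rest ⊤}
  B3: | IN={a:2, f:9; rest ⊤} | OUT={a:2, e:2, f:9; rest ⊤}
  B4: | IN={a:2, e:2, f:9; rest ⊤} | OUT={a:2, d:-1, e:2, f:9; rest ⊤}
  B5: | IN={a:2, d:-1, e:2, f:9; rest ⊤} | OUT={a:2, c:2, d:-1, e:2, f:9; rest ⊤}
  B6: | IN=(all ⊤) | OUT={b:4; rest ⊤}

Merge at B2: IN[B2] = OUT[B1] ⊔ OUT[B5] = {a: ⊤, b: ⊤, c: ⊤, d: ⊤, e: ⊤, f: 9}
Applying B2's transfer function to that IN value gives OUT[B2] (row B2 above).

Answer: {a: 2, b: ⊤, c: ⊤, d: ⊤, e: ⊤, f: 9}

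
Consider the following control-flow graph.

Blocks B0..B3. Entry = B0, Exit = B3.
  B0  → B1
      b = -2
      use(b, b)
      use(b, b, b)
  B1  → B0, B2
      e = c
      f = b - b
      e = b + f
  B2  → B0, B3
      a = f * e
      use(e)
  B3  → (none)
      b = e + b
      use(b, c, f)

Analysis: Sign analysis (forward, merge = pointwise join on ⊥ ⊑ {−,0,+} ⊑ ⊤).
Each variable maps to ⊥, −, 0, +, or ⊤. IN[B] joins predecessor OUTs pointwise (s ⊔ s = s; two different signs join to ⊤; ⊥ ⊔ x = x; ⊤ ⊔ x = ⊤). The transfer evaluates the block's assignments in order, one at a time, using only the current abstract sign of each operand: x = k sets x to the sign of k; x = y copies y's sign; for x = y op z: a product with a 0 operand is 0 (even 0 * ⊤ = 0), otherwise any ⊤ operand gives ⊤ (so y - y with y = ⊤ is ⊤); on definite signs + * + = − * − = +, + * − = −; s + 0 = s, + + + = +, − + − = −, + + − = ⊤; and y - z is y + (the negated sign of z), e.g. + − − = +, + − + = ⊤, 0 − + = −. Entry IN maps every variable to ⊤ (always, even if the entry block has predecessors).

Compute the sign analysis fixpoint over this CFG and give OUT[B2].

Answer: {a: ⊤, b: -, c: ⊤, d: ⊤, e: ⊤, f: ⊤}

Derivation:
Fixpoint table:
  B0:  IN=(all ⊤)  OUT={b:-; rest ⊤}
  B1:  IN={b:-; rest ⊤}  OUT={b:-; rest ⊤}
  B2:  IN={b:-; rest ⊤}  OUT={b:-; rest ⊤}
  B3:  IN={b:-; rest ⊤}  OUT=(all ⊤)

Merge at B2: IN[B2] = OUT[B1] = {a: ⊤, b: -, c: ⊤, d: ⊤, e: ⊤, f: ⊤}
Applying B2's transfer function to that IN value gives OUT[B2] (row B2 above).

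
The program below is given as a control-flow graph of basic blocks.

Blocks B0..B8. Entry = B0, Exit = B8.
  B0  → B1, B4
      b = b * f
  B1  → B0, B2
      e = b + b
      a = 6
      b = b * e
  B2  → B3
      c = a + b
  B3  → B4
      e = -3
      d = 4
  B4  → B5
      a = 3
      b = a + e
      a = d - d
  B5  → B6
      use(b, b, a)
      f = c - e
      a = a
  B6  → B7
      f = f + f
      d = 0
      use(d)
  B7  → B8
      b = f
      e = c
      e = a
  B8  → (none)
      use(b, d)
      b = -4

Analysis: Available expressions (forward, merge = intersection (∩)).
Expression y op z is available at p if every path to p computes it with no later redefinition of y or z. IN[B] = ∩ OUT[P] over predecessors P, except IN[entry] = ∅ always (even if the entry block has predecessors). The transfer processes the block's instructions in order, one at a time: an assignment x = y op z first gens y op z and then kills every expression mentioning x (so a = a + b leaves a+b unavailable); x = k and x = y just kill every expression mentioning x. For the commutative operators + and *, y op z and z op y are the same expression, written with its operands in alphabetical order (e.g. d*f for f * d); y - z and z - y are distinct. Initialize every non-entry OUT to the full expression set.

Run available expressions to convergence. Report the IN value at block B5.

Answer: {d-d}

Working:
Fixpoint table:
  B0:  IN={}  OUT={}
  B1:  IN={}  OUT={}
  B2:  IN={}  OUT={a+b}
  B3:  IN={a+b}  OUT={a+b}
  B4:  IN={}  OUT={d-d}
  B5:  IN={d-d}  OUT={c-e, d-d}
  B6:  IN={c-e, d-d}  OUT={c-e}
  B7:  IN={c-e}  OUT={}
  B8:  IN={}  OUT={}

Merge at B5: IN[B5] = OUT[B4] = {d-d}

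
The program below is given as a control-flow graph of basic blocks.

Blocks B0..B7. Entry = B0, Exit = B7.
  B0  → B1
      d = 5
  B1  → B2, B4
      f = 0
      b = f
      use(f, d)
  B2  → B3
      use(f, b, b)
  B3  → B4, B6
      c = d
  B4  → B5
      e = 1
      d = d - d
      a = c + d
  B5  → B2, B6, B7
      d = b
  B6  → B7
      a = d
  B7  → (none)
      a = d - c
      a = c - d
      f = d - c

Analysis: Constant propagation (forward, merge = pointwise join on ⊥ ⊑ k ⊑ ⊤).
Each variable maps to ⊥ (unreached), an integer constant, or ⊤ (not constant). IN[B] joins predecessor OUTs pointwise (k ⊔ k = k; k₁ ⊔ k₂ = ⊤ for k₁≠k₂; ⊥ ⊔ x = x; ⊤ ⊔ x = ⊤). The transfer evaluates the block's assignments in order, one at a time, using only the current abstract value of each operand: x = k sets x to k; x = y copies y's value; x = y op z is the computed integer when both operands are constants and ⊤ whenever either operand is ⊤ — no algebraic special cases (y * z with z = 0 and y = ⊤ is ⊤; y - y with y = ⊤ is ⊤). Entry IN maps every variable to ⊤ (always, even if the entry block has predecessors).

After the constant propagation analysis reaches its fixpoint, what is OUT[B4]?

Answer: {a: ⊤, b: 0, c: ⊤, d: ⊤, e: 1, f: 0}

Derivation:
Per-block solution:
  B0: | IN=(all ⊤) | OUT={d:5; rest ⊤}
  B1: | IN={d:5; rest ⊤} | OUT={b:0, d:5, f:0; rest ⊤}
  B2: | IN={b:0, f:0; rest ⊤} | OUT={b:0, f:0; rest ⊤}
  B3: | IN={b:0, f:0; rest ⊤} | OUT={b:0, f:0; rest ⊤}
  B4: | IN={b:0, f:0; rest ⊤} | OUT={b:0, e:1, f:0; rest ⊤}
  B5: | IN={b:0, e:1, f:0; rest ⊤} | OUT={b:0, d:0, e:1, f:0; rest ⊤}
  B6: | IN={b:0, f:0; rest ⊤} | OUT={b:0, f:0; rest ⊤}
  B7: | IN={b:0, f:0; rest ⊤} | OUT={b:0; rest ⊤}

Merge at B4: IN[B4] = OUT[B1] ⊔ OUT[B3] = {a: ⊤, b: 0, c: ⊤, d: ⊤, e: ⊤, f: 0}
Applying B4's transfer function to that IN value gives OUT[B4] (row B4 above).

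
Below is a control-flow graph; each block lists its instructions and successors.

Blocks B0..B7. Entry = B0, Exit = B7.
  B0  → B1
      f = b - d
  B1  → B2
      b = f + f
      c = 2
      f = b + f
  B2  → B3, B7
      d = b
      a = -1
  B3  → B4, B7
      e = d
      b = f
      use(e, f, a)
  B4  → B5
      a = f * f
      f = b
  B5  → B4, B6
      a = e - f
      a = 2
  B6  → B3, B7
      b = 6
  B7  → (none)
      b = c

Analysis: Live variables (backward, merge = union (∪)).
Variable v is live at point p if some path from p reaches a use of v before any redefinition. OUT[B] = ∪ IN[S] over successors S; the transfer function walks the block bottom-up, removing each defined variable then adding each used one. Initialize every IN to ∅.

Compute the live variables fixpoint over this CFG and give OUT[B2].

Fixpoint table:
  B0: | IN={b, d} | OUT={f}
  B1: | IN={f} | OUT={b, c, f}
  B2: | IN={b, c, f} | OUT={a, c, d, f}
  B3: | IN={a, c, d, f} | OUT={b, c, d, e, f}
  B4: | IN={b, c, d, e, f} | OUT={b, c, d, e, f}
  B5: | IN={b, c, d, e, f} | OUT={a, b, c, d, e, f}
  B6: | IN={a, c, d, f} | OUT={a, c, d, f}
  B7: | IN={c} | OUT={}

Merge at B2: OUT[B2] = IN[B3] ⊔ IN[B7] = {a, c, d, f}

Answer: {a, c, d, f}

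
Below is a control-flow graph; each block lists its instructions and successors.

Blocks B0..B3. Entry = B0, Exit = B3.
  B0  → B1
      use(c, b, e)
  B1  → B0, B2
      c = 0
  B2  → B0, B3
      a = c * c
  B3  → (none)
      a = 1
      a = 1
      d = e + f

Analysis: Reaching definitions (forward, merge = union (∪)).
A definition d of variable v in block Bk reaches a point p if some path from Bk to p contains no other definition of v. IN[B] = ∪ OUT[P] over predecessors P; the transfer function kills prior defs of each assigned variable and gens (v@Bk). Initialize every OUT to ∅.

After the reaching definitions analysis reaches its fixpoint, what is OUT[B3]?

Per-block solution:
  B0: | IN={a@B2, c@B1} | OUT={a@B2, c@B1}
  B1: | IN={a@B2, c@B1} | OUT={a@B2, c@B1}
  B2: | IN={a@B2, c@B1} | OUT={a@B2, c@B1}
  B3: | IN={a@B2, c@B1} | OUT={a@B3, c@B1, d@B3}

Merge at B3: IN[B3] = OUT[B2] = {a@B2, c@B1}
Applying B3's transfer function to that IN value gives OUT[B3] (row B3 above).

Answer: {a@B3, c@B1, d@B3}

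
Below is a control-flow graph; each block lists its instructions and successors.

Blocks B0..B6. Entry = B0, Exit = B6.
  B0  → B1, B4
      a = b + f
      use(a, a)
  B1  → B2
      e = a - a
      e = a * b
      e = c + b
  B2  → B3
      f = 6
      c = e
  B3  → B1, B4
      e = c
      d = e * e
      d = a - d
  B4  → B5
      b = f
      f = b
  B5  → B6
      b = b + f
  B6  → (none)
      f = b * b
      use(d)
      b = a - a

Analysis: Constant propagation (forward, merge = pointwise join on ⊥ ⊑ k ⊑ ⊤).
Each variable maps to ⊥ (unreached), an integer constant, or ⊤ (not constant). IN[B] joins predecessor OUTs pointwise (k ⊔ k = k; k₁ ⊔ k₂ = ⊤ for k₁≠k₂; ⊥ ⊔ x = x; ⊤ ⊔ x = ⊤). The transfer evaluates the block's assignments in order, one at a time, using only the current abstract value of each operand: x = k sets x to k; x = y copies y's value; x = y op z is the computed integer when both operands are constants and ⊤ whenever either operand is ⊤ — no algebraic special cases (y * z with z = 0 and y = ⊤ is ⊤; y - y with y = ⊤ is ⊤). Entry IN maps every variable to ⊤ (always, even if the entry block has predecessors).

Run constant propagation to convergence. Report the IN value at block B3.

Answer: {a: ⊤, b: ⊤, c: ⊤, d: ⊤, e: ⊤, f: 6}

Trace:
Fixpoint table:
  B0:  IN=(all ⊤)  OUT=(all ⊤)
  B1:  IN=(all ⊤)  OUT=(all ⊤)
  B2:  IN=(all ⊤)  OUT={f:6; rest ⊤}
  B3:  IN={f:6; rest ⊤}  OUT={f:6; rest ⊤}
  B4:  IN=(all ⊤)  OUT=(all ⊤)
  B5:  IN=(all ⊤)  OUT=(all ⊤)
  B6:  IN=(all ⊤)  OUT=(all ⊤)

Merge at B3: IN[B3] = OUT[B2] = {a: ⊤, b: ⊤, c: ⊤, d: ⊤, e: ⊤, f: 6}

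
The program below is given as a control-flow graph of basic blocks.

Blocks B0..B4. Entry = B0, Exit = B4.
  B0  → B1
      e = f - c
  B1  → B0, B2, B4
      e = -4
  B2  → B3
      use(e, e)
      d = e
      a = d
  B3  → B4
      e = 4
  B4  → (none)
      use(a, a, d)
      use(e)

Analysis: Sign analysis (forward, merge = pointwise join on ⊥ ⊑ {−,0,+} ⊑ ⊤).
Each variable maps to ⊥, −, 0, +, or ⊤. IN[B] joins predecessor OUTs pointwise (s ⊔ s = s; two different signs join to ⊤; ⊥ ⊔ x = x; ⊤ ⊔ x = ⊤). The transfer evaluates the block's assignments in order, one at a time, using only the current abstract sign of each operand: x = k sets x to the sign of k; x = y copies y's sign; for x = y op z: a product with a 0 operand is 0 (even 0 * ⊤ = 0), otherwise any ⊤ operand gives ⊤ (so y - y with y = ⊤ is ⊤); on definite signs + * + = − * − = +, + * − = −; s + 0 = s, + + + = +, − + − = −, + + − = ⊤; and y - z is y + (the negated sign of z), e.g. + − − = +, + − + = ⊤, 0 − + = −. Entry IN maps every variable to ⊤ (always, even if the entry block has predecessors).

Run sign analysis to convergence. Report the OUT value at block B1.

Per-block solution:
  B0:   IN=(all ⊤)   OUT=(all ⊤)
  B1:   IN=(all ⊤)   OUT={e:-; rest ⊤}
  B2:   IN={e:-; rest ⊤}   OUT={a:-, d:-, e:-; rest ⊤}
  B3:   IN={a:-, d:-, e:-; rest ⊤}   OUT={a:-, d:-, e:+; rest ⊤}
  B4:   IN=(all ⊤)   OUT=(all ⊤)

Merge at B1: IN[B1] = OUT[B0] = {a: ⊤, b: ⊤, c: ⊤, d: ⊤, e: ⊤, f: ⊤}
Applying B1's transfer function to that IN value gives OUT[B1] (row B1 above).

Answer: {a: ⊤, b: ⊤, c: ⊤, d: ⊤, e: -, f: ⊤}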